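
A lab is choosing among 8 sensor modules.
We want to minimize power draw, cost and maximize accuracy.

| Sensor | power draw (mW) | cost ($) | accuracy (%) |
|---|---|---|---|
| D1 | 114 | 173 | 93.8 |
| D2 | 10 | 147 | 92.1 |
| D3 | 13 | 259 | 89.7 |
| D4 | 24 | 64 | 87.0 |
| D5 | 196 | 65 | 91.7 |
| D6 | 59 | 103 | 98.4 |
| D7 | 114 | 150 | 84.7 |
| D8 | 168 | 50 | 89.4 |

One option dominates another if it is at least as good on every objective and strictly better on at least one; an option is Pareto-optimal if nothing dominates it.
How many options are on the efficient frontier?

D1: dominated by D6 (power draw 59≤114, cost 103≤173, accuracy 98.4≥93.8).
D2: not dominated (best power draw).
D3: dominated by D2 (power draw 10≤13, cost 147≤259, accuracy 92.1≥89.7).
D4: not dominated.
D5: not dominated.
D6: not dominated (best accuracy).
D7: dominated by D2 (power draw 10≤114, cost 147≤150, accuracy 92.1≥84.7).
D8: not dominated (best cost).
Pareto-optimal: D2, D4, D5, D6, D8 → 5.

5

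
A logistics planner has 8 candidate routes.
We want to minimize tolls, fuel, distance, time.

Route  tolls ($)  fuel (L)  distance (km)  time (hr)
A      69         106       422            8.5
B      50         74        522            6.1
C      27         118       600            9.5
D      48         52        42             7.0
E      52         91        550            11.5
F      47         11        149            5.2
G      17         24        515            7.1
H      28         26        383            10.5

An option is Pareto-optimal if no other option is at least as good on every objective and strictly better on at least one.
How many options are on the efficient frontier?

A: dominated by D (tolls 48≤69, fuel 52≤106, distance 42≤422, time 7.0≤8.5).
B: dominated by F (tolls 47≤50, fuel 11≤74, distance 149≤522, time 5.2≤6.1).
C: dominated by G (tolls 17≤27, fuel 24≤118, distance 515≤600, time 7.1≤9.5).
D: not dominated (best distance).
E: dominated by B (tolls 50≤52, fuel 74≤91, distance 522≤550, time 6.1≤11.5).
F: not dominated (best fuel).
G: not dominated (best tolls).
H: not dominated.
Pareto-optimal: D, F, G, H → 4.

4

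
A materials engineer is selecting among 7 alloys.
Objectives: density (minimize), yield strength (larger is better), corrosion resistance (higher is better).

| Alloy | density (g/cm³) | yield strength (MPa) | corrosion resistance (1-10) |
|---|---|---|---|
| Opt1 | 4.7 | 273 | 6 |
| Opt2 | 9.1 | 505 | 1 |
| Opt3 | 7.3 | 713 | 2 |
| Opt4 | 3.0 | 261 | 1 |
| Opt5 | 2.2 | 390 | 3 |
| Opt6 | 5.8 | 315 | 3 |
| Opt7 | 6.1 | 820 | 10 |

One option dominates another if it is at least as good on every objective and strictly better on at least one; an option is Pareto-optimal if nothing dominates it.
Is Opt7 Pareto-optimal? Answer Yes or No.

Yes

Opt1: worse on yield strength (273 vs 820).
Opt2: worse on density (9.1 vs 6.1).
Opt3: worse on density (7.3 vs 6.1).
Opt4: worse on yield strength (261 vs 820).
Opt5: worse on yield strength (390 vs 820).
Opt6: worse on yield strength (315 vs 820).
No option is at least as good as Opt7 on every objective and strictly better on one.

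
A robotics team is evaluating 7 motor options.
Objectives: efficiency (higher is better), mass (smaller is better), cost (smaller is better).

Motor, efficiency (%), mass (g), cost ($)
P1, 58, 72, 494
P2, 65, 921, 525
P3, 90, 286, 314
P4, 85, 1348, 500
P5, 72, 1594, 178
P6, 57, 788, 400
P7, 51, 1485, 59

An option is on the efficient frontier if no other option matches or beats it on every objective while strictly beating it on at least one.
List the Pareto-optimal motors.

P1, P3, P5, P7

P1: not dominated (best mass).
P2: dominated by P3 (efficiency 90≥65, mass 286≤921, cost 314≤525).
P3: not dominated (best efficiency).
P4: dominated by P3 (efficiency 90≥85, mass 286≤1348, cost 314≤500).
P5: not dominated.
P6: dominated by P3 (efficiency 90≥57, mass 286≤788, cost 314≤400).
P7: not dominated (best cost).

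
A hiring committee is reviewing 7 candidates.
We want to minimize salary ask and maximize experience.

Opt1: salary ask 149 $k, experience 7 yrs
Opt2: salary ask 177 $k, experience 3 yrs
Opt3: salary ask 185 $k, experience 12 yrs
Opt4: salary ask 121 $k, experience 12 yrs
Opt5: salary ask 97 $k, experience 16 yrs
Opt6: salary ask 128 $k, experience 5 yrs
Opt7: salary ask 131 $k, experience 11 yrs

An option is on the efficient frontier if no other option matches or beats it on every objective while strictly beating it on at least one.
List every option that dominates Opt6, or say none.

Opt4, Opt5

Opt4: salary ask 121≤128, experience 12≥5 — dominates Opt6.
Opt5: salary ask 97≤128, experience 16≥5 — dominates Opt6.
Others (Opt1, Opt2, Opt3, Opt7) are each worse than Opt6 on at least one objective.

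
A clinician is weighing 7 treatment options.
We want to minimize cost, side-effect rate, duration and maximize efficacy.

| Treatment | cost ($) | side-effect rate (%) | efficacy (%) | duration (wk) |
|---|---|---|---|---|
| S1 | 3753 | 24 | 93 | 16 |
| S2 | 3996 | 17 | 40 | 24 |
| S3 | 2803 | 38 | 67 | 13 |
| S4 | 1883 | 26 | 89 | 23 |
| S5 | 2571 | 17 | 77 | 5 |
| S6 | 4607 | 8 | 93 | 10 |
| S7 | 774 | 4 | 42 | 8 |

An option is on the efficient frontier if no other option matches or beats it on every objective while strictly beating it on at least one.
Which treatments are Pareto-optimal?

S1: not dominated.
S2: dominated by S5 (cost 2571≤3996, side-effect rate 17≤17, efficacy 77≥40, duration 5≤24).
S3: dominated by S5 (cost 2571≤2803, side-effect rate 17≤38, efficacy 77≥67, duration 5≤13).
S4: not dominated.
S5: not dominated (best duration).
S6: not dominated.
S7: not dominated (best cost).

S1, S4, S5, S6, S7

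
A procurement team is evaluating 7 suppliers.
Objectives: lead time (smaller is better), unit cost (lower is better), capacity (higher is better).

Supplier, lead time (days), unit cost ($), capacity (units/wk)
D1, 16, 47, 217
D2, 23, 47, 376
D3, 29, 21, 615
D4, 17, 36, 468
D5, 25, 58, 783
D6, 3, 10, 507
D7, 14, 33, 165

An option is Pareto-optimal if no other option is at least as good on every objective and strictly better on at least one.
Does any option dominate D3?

No

D1: worse on unit cost (47 vs 21).
D2: worse on unit cost (47 vs 21).
D4: worse on unit cost (36 vs 21).
D5: worse on unit cost (58 vs 21).
D6: worse on capacity (507 vs 615).
D7: worse on unit cost (33 vs 21).
No option is at least as good as D3 on every objective and strictly better on one.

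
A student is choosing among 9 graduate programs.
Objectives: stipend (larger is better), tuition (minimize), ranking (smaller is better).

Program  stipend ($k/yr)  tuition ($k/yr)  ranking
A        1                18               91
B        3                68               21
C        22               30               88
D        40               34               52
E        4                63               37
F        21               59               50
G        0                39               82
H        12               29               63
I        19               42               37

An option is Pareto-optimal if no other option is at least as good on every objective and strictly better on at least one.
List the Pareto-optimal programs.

A: not dominated (best tuition).
B: not dominated (best ranking).
C: not dominated.
D: not dominated (best stipend).
E: dominated by I (stipend 19≥4, tuition 42≤63, ranking 37≤37).
F: not dominated.
G: dominated by D (stipend 40≥0, tuition 34≤39, ranking 52≤82).
H: not dominated.
I: not dominated.

A, B, C, D, F, H, I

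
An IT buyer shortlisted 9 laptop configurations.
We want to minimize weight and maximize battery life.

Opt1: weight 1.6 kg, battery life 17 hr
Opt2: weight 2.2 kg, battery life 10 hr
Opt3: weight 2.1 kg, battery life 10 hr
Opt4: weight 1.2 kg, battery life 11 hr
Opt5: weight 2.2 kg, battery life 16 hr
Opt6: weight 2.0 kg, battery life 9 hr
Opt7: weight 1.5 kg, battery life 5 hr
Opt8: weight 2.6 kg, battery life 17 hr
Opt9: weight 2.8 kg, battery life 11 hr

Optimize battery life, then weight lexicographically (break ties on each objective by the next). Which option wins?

First maximize battery life: best is 17, kept {Opt1, Opt8}.
Then minimize weight: best is 1.6, kept {Opt1}.

Opt1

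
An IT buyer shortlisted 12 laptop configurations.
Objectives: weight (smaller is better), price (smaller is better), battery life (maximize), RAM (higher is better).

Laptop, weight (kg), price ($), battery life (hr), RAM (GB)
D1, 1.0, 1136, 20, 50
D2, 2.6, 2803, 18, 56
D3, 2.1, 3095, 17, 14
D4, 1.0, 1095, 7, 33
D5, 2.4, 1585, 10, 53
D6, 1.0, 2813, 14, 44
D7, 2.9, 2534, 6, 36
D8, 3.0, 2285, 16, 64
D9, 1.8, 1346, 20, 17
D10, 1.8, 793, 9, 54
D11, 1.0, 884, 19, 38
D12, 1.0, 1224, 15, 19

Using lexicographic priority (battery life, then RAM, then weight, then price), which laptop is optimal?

D1

First maximize battery life: best is 20, kept {D1, D9}.
Then maximize RAM: best is 50, kept {D1}.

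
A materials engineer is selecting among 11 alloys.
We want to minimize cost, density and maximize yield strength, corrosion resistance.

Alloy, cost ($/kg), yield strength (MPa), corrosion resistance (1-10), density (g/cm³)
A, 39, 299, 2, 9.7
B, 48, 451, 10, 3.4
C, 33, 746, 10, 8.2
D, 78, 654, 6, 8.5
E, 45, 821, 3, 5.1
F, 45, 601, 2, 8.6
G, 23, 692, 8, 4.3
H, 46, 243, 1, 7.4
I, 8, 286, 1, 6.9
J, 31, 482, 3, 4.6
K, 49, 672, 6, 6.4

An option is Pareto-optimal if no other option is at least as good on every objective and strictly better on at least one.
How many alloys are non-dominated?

5

A: dominated by C (cost 33≤39, yield strength 746≥299, corrosion resistance 10≥2, density 8.2≤9.7).
B: not dominated (best density).
C: not dominated.
D: dominated by C (cost 33≤78, yield strength 746≥654, corrosion resistance 10≥6, density 8.2≤8.5).
E: not dominated (best yield strength).
F: dominated by C (cost 33≤45, yield strength 746≥601, corrosion resistance 10≥2, density 8.2≤8.6).
G: not dominated.
H: dominated by E (cost 45≤46, yield strength 821≥243, corrosion resistance 3≥1, density 5.1≤7.4).
I: not dominated (best cost).
J: dominated by G (cost 23≤31, yield strength 692≥482, corrosion resistance 8≥3, density 4.3≤4.6).
K: dominated by G (cost 23≤49, yield strength 692≥672, corrosion resistance 8≥6, density 4.3≤6.4).
Pareto-optimal: B, C, E, G, I → 5.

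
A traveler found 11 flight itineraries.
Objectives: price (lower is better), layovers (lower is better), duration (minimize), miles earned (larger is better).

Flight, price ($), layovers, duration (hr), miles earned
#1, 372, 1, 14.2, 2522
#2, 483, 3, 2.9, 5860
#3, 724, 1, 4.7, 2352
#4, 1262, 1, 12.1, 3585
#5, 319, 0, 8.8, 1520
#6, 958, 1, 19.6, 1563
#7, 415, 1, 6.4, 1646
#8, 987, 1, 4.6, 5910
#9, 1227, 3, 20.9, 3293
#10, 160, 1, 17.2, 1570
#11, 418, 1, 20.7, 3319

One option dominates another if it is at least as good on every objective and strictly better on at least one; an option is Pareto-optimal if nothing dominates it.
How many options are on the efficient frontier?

#1: not dominated.
#2: not dominated (best duration).
#3: not dominated.
#4: dominated by #8 (price 987≤1262, layovers 1≤1, duration 4.6≤12.1, miles earned 5910≥3585).
#5: not dominated (best layovers).
#6: dominated by #1 (price 372≤958, layovers 1≤1, duration 14.2≤19.6, miles earned 2522≥1563).
#7: not dominated.
#8: not dominated (best miles earned).
#9: dominated by #2 (price 483≤1227, layovers 3≤3, duration 2.9≤20.9, miles earned 5860≥3293).
#10: not dominated (best price).
#11: not dominated.
Pareto-optimal: #1, #2, #3, #5, #7, #8, #10, #11 → 8.

8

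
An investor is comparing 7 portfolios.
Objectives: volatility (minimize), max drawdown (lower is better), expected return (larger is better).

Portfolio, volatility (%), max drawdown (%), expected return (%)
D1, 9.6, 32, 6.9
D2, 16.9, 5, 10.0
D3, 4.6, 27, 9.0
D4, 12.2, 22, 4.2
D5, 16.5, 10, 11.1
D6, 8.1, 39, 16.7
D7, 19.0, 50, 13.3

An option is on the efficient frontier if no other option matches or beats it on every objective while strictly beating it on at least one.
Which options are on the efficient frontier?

D1: dominated by D3 (volatility 4.6≤9.6, max drawdown 27≤32, expected return 9.0≥6.9).
D2: not dominated (best max drawdown).
D3: not dominated (best volatility).
D4: not dominated.
D5: not dominated.
D6: not dominated (best expected return).
D7: dominated by D6 (volatility 8.1≤19.0, max drawdown 39≤50, expected return 16.7≥13.3).

D2, D3, D4, D5, D6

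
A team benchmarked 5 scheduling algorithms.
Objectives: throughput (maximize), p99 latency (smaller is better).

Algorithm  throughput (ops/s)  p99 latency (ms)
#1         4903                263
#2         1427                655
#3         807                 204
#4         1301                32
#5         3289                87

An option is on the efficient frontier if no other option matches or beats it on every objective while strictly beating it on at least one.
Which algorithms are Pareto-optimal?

#1: not dominated (best throughput).
#2: dominated by #1 (throughput 4903≥1427, p99 latency 263≤655).
#3: dominated by #4 (throughput 1301≥807, p99 latency 32≤204).
#4: not dominated (best p99 latency).
#5: not dominated.

#1, #4, #5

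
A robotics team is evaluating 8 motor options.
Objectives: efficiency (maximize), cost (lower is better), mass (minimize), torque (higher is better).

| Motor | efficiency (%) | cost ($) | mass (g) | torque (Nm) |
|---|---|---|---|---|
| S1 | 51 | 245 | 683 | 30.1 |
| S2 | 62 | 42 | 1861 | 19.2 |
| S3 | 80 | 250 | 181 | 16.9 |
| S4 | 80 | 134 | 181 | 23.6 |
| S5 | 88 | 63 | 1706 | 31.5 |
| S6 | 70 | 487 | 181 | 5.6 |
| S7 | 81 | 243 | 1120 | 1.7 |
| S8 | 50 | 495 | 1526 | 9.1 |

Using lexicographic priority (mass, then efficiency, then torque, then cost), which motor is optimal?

First minimize mass: best is 181, kept {S3, S4, S6}.
Then maximize efficiency: best is 80, kept {S3, S4}.
Then maximize torque: best is 23.6, kept {S4}.

S4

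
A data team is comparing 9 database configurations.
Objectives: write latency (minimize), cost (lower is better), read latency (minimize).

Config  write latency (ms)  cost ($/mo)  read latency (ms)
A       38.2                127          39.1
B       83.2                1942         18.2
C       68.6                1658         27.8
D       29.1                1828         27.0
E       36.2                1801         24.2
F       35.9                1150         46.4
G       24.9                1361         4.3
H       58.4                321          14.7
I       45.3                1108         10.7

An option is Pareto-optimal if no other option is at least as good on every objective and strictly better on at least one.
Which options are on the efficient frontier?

A: not dominated (best cost).
B: dominated by G (write latency 24.9≤83.2, cost 1361≤1942, read latency 4.3≤18.2).
C: dominated by G (write latency 24.9≤68.6, cost 1361≤1658, read latency 4.3≤27.8).
D: dominated by G (write latency 24.9≤29.1, cost 1361≤1828, read latency 4.3≤27.0).
E: dominated by G (write latency 24.9≤36.2, cost 1361≤1801, read latency 4.3≤24.2).
F: not dominated.
G: not dominated (best write latency).
H: not dominated.
I: not dominated.

A, F, G, H, I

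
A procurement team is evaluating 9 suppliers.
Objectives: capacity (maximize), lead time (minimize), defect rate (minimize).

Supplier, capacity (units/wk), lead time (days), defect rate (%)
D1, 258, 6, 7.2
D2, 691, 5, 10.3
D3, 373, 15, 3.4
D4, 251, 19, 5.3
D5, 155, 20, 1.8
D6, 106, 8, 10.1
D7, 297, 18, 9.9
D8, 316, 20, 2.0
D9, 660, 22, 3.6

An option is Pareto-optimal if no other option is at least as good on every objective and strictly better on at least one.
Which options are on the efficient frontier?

D1, D2, D3, D5, D8, D9

D1: not dominated.
D2: not dominated (best capacity).
D3: not dominated.
D4: dominated by D3 (capacity 373≥251, lead time 15≤19, defect rate 3.4≤5.3).
D5: not dominated (best defect rate).
D6: dominated by D1 (capacity 258≥106, lead time 6≤8, defect rate 7.2≤10.1).
D7: dominated by D3 (capacity 373≥297, lead time 15≤18, defect rate 3.4≤9.9).
D8: not dominated.
D9: not dominated.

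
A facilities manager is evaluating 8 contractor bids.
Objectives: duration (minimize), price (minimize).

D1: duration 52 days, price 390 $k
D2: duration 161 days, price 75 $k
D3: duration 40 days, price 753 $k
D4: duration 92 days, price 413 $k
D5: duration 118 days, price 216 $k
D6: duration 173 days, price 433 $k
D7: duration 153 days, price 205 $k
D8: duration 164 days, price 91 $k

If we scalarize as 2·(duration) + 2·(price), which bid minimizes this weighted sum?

D2

D1: 2·52 + 2·390 = 884
D2: 2·161 + 2·75 = 472
D3: 2·40 + 2·753 = 1586
D4: 2·92 + 2·413 = 1010
D5: 2·118 + 2·216 = 668
D6: 2·173 + 2·433 = 1212
D7: 2·153 + 2·205 = 716
D8: 2·164 + 2·91 = 510
Lowest: D2 at 472.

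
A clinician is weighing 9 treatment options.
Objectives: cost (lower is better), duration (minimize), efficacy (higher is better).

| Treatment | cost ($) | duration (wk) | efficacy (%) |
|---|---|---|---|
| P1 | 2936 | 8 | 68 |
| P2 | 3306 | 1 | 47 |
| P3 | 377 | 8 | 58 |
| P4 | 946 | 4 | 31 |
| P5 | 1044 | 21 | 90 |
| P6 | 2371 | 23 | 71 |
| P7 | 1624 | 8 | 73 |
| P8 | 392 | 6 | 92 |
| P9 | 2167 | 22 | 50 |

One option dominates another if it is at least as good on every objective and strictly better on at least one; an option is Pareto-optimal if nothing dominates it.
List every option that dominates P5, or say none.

P8: cost 392≤1044, duration 6≤21, efficacy 92≥90 — dominates P5.
Others (P1, P2, P3, P4, P6, P7, P9) are each worse than P5 on at least one objective.

P8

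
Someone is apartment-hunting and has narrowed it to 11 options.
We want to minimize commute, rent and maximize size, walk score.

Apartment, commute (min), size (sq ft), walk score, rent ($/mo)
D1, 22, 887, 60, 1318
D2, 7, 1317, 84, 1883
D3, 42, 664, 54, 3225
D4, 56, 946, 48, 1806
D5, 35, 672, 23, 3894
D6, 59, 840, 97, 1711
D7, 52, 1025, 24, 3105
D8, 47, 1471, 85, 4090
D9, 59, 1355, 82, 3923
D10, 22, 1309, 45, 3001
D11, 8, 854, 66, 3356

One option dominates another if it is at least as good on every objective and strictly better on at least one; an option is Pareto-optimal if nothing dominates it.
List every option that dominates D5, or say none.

D1, D2, D10, D11

D1: commute 22≤35, size 887≥672, walk score 60≥23, rent 1318≤3894 — dominates D5.
D2: commute 7≤35, size 1317≥672, walk score 84≥23, rent 1883≤3894 — dominates D5.
D10: commute 22≤35, size 1309≥672, walk score 45≥23, rent 3001≤3894 — dominates D5.
D11: commute 8≤35, size 854≥672, walk score 66≥23, rent 3356≤3894 — dominates D5.
Others (D3, D4, D6, D7, D8, D9) are each worse than D5 on at least one objective.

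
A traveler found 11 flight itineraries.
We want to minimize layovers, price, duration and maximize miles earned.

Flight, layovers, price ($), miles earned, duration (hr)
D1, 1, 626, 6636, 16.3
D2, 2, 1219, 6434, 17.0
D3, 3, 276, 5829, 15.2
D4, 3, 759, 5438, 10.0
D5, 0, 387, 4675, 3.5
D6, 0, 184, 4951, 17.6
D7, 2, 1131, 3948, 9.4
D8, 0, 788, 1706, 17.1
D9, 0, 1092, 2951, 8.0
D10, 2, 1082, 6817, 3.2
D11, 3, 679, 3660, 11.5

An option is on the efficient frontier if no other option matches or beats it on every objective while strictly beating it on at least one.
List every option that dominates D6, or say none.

none

D1: worse on layovers (1 vs 0).
D2: worse on layovers (2 vs 0).
D3: worse on layovers (3 vs 0).
D4: worse on layovers (3 vs 0).
D5: worse on price (387 vs 184).
D7: worse on layovers (2 vs 0).
D8: worse on price (788 vs 184).
D9: worse on price (1092 vs 184).
D10: worse on layovers (2 vs 0).
D11: worse on layovers (3 vs 0).
No option dominates D6.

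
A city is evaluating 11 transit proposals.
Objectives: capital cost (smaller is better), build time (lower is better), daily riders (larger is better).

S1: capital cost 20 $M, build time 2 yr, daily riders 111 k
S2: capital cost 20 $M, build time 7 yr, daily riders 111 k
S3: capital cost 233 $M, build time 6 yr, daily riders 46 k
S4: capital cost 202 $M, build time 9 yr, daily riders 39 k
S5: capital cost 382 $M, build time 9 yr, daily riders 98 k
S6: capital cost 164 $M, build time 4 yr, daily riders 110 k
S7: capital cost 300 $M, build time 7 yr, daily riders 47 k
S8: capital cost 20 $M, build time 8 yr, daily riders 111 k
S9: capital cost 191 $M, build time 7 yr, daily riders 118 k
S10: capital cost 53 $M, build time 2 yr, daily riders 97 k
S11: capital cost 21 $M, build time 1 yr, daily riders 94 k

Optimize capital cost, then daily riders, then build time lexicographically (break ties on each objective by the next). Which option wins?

S1

First minimize capital cost: best is 20, kept {S1, S2, S8}.
Then maximize daily riders: best is 111, kept {S1, S2, S8}.
Then minimize build time: best is 2, kept {S1}.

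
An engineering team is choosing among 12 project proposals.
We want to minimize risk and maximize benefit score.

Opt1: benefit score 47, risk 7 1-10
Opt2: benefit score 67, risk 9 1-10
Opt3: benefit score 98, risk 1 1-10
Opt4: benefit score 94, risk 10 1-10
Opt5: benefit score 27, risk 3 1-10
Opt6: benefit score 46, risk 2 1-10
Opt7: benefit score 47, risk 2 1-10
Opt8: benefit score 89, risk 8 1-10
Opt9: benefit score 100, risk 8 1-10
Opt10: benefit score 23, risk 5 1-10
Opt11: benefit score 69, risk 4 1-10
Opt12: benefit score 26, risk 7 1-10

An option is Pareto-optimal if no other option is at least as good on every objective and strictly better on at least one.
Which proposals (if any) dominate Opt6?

Opt3, Opt7

Opt3: benefit score 98≥46, risk 1≤2 — dominates Opt6.
Opt7: benefit score 47≥46, risk 2≤2 — dominates Opt6.
Others (Opt1, Opt2, Opt4, Opt5, Opt8, Opt9, Opt10, Opt11, Opt12) are each worse than Opt6 on at least one objective.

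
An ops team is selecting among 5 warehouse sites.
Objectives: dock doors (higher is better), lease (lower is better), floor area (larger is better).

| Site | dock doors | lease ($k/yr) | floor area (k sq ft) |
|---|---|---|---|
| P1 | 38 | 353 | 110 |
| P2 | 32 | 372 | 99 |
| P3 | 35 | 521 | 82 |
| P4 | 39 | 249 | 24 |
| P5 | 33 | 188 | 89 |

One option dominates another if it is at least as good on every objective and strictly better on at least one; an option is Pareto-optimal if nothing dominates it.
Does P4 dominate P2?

P4 vs P2: P4 is worse on floor area (24 vs 99), so it does not dominate P2.

No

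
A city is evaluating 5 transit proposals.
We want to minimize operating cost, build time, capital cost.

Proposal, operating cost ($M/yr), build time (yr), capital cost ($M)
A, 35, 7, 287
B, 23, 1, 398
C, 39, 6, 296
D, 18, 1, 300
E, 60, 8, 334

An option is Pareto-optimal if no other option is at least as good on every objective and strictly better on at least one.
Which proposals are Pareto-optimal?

A: not dominated (best capital cost).
B: dominated by D (operating cost 18≤23, build time 1≤1, capital cost 300≤398).
C: not dominated.
D: not dominated (best operating cost).
E: dominated by A (operating cost 35≤60, build time 7≤8, capital cost 287≤334).

A, C, D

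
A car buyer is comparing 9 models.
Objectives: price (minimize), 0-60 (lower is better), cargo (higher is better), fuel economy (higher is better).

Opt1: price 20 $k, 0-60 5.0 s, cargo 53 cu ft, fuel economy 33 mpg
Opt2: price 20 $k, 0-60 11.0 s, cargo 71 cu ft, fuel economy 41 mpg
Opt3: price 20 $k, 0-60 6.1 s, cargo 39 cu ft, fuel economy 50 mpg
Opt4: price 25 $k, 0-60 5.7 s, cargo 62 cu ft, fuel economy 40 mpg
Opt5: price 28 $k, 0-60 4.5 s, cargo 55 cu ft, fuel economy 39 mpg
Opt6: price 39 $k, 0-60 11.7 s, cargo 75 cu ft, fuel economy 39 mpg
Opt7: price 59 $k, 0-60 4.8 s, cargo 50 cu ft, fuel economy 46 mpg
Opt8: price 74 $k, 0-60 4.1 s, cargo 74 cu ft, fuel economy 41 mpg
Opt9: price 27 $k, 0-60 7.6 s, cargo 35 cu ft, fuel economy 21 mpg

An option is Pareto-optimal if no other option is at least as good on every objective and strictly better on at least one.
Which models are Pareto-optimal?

Opt1: not dominated.
Opt2: not dominated.
Opt3: not dominated (best fuel economy).
Opt4: not dominated.
Opt5: not dominated.
Opt6: not dominated (best cargo).
Opt7: not dominated.
Opt8: not dominated (best 0-60).
Opt9: dominated by Opt1 (price 20≤27, 0-60 5.0≤7.6, cargo 53≥35, fuel economy 33≥21).

Opt1, Opt2, Opt3, Opt4, Opt5, Opt6, Opt7, Opt8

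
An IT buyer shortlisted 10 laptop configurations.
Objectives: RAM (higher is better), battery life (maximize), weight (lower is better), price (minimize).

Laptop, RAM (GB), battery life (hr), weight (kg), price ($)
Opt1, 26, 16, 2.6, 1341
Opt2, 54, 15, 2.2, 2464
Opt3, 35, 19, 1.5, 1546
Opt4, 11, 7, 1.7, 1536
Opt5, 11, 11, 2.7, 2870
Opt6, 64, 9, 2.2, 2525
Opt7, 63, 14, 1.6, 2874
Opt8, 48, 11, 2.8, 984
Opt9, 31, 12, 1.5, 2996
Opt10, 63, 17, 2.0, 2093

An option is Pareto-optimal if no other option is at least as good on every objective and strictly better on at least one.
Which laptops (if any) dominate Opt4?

Opt1: worse on weight (2.6 vs 1.7).
Opt2: worse on weight (2.2 vs 1.7).
Opt3: worse on price (1546 vs 1536).
Opt5: worse on weight (2.7 vs 1.7).
Opt6: worse on weight (2.2 vs 1.7).
Opt7: worse on price (2874 vs 1536).
Opt8: worse on weight (2.8 vs 1.7).
Opt9: worse on price (2996 vs 1536).
Opt10: worse on weight (2.0 vs 1.7).
No option dominates Opt4.

none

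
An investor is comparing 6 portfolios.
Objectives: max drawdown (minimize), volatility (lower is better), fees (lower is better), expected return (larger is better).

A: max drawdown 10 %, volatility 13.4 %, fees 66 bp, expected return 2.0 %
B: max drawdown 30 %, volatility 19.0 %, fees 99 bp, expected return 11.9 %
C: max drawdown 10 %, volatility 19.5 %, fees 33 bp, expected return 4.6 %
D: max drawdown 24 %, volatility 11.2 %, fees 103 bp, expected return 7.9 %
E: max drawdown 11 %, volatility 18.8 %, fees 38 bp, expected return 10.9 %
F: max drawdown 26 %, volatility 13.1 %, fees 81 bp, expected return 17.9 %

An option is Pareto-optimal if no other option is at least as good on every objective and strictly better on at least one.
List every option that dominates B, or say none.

F: max drawdown 26≤30, volatility 13.1≤19.0, fees 81≤99, expected return 17.9≥11.9 — dominates B.
Others (A, C, D, E) are each worse than B on at least one objective.

F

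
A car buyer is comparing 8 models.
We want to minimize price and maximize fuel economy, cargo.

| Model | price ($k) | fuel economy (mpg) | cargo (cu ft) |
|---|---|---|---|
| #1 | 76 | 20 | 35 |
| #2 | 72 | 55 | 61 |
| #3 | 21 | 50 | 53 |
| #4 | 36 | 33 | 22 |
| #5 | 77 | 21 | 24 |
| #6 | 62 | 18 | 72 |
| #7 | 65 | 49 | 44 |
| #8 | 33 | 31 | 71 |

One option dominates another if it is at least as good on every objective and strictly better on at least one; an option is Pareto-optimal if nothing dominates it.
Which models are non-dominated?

#1: dominated by #2 (price 72≤76, fuel economy 55≥20, cargo 61≥35).
#2: not dominated (best fuel economy).
#3: not dominated (best price).
#4: dominated by #3 (price 21≤36, fuel economy 50≥33, cargo 53≥22).
#5: dominated by #2 (price 72≤77, fuel economy 55≥21, cargo 61≥24).
#6: not dominated (best cargo).
#7: dominated by #3 (price 21≤65, fuel economy 50≥49, cargo 53≥44).
#8: not dominated.

#2, #3, #6, #8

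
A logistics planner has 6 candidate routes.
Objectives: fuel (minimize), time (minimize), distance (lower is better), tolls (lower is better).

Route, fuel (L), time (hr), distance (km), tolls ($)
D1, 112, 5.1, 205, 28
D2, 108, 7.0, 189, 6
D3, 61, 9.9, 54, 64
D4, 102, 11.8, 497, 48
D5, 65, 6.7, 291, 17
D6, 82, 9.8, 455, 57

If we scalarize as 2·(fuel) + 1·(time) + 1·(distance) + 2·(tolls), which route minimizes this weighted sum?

D1: 2·112 + 1·5.1 + 1·205 + 2·28 = 490.1
D2: 2·108 + 1·7.0 + 1·189 + 2·6 = 424.0
D3: 2·61 + 1·9.9 + 1·54 + 2·64 = 313.9
D4: 2·102 + 1·11.8 + 1·497 + 2·48 = 808.8
D5: 2·65 + 1·6.7 + 1·291 + 2·17 = 461.7
D6: 2·82 + 1·9.8 + 1·455 + 2·57 = 742.8
Lowest: D3 at 313.9.

D3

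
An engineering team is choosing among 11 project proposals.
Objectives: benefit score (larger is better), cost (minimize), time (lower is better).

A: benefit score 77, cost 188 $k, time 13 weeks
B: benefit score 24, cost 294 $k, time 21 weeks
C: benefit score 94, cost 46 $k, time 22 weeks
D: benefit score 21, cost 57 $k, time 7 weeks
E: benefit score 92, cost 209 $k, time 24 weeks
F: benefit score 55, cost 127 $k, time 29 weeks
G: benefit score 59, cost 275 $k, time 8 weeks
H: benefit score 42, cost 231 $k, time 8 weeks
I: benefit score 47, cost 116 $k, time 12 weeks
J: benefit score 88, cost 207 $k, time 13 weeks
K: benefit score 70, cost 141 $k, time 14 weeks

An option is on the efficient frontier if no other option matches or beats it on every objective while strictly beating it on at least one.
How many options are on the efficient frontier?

A: not dominated.
B: dominated by A (benefit score 77≥24, cost 188≤294, time 13≤21).
C: not dominated (best benefit score).
D: not dominated (best time).
E: dominated by C (benefit score 94≥92, cost 46≤209, time 22≤24).
F: dominated by C (benefit score 94≥55, cost 46≤127, time 22≤29).
G: not dominated.
H: not dominated.
I: not dominated.
J: not dominated.
K: not dominated.
Pareto-optimal: A, C, D, G, H, I, J, K → 8.

8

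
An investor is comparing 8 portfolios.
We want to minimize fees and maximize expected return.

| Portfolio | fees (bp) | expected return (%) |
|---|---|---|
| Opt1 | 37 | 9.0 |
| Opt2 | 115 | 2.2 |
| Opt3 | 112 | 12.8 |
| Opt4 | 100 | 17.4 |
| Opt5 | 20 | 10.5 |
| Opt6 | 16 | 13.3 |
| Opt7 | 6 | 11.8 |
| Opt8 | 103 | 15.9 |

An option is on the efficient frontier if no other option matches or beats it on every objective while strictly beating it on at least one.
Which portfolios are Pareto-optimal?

Opt1: dominated by Opt5 (fees 20≤37, expected return 10.5≥9.0).
Opt2: dominated by Opt1 (fees 37≤115, expected return 9.0≥2.2).
Opt3: dominated by Opt4 (fees 100≤112, expected return 17.4≥12.8).
Opt4: not dominated (best expected return).
Opt5: dominated by Opt6 (fees 16≤20, expected return 13.3≥10.5).
Opt6: not dominated.
Opt7: not dominated (best fees).
Opt8: dominated by Opt4 (fees 100≤103, expected return 17.4≥15.9).

Opt4, Opt6, Opt7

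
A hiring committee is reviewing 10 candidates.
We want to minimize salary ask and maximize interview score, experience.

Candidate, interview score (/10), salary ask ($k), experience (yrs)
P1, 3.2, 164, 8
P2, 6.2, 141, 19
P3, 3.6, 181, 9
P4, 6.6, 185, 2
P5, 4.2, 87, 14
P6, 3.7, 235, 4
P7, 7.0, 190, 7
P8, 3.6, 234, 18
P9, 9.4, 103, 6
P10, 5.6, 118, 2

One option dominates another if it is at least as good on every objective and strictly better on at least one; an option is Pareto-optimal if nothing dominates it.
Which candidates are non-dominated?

P2, P5, P7, P9

P1: dominated by P2 (interview score 6.2≥3.2, salary ask 141≤164, experience 19≥8).
P2: not dominated (best experience).
P3: dominated by P2 (interview score 6.2≥3.6, salary ask 141≤181, experience 19≥9).
P4: dominated by P9 (interview score 9.4≥6.6, salary ask 103≤185, experience 6≥2).
P5: not dominated (best salary ask).
P6: dominated by P2 (interview score 6.2≥3.7, salary ask 141≤235, experience 19≥4).
P7: not dominated.
P8: dominated by P2 (interview score 6.2≥3.6, salary ask 141≤234, experience 19≥18).
P9: not dominated (best interview score).
P10: dominated by P9 (interview score 9.4≥5.6, salary ask 103≤118, experience 6≥2).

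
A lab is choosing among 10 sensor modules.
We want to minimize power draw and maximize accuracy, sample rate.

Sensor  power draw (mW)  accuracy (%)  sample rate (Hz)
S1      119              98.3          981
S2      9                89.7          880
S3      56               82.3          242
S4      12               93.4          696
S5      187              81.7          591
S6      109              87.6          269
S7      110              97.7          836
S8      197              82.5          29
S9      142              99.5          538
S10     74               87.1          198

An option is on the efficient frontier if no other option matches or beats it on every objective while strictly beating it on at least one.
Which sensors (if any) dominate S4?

none

S1: worse on power draw (119 vs 12).
S2: worse on accuracy (89.7 vs 93.4).
S3: worse on power draw (56 vs 12).
S5: worse on power draw (187 vs 12).
S6: worse on power draw (109 vs 12).
S7: worse on power draw (110 vs 12).
S8: worse on power draw (197 vs 12).
S9: worse on power draw (142 vs 12).
S10: worse on power draw (74 vs 12).
No option dominates S4.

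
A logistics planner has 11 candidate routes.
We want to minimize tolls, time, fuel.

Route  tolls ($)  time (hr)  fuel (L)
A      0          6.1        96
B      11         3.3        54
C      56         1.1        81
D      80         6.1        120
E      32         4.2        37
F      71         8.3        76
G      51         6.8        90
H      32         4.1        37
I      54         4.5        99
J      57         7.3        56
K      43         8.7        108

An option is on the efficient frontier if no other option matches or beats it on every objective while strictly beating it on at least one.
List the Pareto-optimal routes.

A: not dominated (best tolls).
B: not dominated.
C: not dominated (best time).
D: dominated by A (tolls 0≤80, time 6.1≤6.1, fuel 96≤120).
E: dominated by H (tolls 32≤32, time 4.1≤4.2, fuel 37≤37).
F: dominated by B (tolls 11≤71, time 3.3≤8.3, fuel 54≤76).
G: dominated by B (tolls 11≤51, time 3.3≤6.8, fuel 54≤90).
H: not dominated.
I: dominated by B (tolls 11≤54, time 3.3≤4.5, fuel 54≤99).
J: dominated by B (tolls 11≤57, time 3.3≤7.3, fuel 54≤56).
K: dominated by A (tolls 0≤43, time 6.1≤8.7, fuel 96≤108).

A, B, C, H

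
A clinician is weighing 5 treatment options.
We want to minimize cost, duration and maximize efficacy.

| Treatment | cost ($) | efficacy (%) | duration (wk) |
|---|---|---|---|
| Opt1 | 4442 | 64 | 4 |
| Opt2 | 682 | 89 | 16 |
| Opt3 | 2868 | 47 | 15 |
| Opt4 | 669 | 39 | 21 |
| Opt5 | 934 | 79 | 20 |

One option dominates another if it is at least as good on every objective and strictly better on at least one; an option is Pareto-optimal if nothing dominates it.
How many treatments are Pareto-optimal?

Opt1: not dominated (best duration).
Opt2: not dominated (best efficacy).
Opt3: not dominated.
Opt4: not dominated (best cost).
Opt5: dominated by Opt2 (cost 682≤934, efficacy 89≥79, duration 16≤20).
Pareto-optimal: Opt1, Opt2, Opt3, Opt4 → 4.

4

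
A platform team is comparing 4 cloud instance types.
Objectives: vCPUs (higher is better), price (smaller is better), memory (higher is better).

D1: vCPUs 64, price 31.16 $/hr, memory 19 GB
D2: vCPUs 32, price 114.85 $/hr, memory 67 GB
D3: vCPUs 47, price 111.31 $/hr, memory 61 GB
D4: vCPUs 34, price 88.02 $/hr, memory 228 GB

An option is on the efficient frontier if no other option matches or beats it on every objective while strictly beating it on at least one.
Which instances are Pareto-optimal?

D1, D3, D4

D1: not dominated (best vCPUs).
D2: dominated by D4 (vCPUs 34≥32, price 88.02≤114.85, memory 228≥67).
D3: not dominated.
D4: not dominated (best memory).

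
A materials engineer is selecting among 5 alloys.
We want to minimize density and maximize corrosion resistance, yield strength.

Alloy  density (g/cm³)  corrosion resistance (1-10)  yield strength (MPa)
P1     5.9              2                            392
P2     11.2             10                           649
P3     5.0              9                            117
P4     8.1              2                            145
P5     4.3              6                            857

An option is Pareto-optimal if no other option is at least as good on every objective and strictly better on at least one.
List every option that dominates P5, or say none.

none

P1: worse on density (5.9 vs 4.3).
P2: worse on density (11.2 vs 4.3).
P3: worse on density (5.0 vs 4.3).
P4: worse on density (8.1 vs 4.3).
No option dominates P5.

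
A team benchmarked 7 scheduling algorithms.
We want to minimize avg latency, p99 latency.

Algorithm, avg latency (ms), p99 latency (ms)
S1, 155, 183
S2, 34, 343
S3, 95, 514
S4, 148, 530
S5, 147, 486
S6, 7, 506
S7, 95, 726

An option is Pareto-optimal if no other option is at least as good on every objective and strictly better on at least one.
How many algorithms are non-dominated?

3

S1: not dominated (best p99 latency).
S2: not dominated.
S3: dominated by S2 (avg latency 34≤95, p99 latency 343≤514).
S4: dominated by S2 (avg latency 34≤148, p99 latency 343≤530).
S5: dominated by S2 (avg latency 34≤147, p99 latency 343≤486).
S6: not dominated (best avg latency).
S7: dominated by S2 (avg latency 34≤95, p99 latency 343≤726).
Pareto-optimal: S1, S2, S6 → 3.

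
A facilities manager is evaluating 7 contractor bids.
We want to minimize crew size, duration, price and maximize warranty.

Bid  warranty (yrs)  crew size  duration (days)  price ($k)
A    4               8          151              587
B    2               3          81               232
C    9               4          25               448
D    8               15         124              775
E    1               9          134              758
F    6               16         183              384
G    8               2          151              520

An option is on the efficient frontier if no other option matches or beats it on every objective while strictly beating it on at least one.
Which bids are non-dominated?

A: dominated by C (warranty 9≥4, crew size 4≤8, duration 25≤151, price 448≤587).
B: not dominated (best price).
C: not dominated (best warranty).
D: dominated by C (warranty 9≥8, crew size 4≤15, duration 25≤124, price 448≤775).
E: dominated by B (warranty 2≥1, crew size 3≤9, duration 81≤134, price 232≤758).
F: not dominated.
G: not dominated (best crew size).

B, C, F, G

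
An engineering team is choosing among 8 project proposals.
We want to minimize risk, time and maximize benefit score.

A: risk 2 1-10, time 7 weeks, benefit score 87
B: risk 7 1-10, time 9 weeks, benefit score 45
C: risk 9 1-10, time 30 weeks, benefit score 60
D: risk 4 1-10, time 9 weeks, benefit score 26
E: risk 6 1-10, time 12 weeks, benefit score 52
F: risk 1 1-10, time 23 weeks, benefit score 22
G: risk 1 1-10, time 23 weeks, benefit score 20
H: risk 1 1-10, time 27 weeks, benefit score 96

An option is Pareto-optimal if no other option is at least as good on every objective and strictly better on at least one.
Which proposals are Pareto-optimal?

A: not dominated (best time).
B: dominated by A (risk 2≤7, time 7≤9, benefit score 87≥45).
C: dominated by A (risk 2≤9, time 7≤30, benefit score 87≥60).
D: dominated by A (risk 2≤4, time 7≤9, benefit score 87≥26).
E: dominated by A (risk 2≤6, time 7≤12, benefit score 87≥52).
F: not dominated.
G: dominated by F (risk 1≤1, time 23≤23, benefit score 22≥20).
H: not dominated (best benefit score).

A, F, H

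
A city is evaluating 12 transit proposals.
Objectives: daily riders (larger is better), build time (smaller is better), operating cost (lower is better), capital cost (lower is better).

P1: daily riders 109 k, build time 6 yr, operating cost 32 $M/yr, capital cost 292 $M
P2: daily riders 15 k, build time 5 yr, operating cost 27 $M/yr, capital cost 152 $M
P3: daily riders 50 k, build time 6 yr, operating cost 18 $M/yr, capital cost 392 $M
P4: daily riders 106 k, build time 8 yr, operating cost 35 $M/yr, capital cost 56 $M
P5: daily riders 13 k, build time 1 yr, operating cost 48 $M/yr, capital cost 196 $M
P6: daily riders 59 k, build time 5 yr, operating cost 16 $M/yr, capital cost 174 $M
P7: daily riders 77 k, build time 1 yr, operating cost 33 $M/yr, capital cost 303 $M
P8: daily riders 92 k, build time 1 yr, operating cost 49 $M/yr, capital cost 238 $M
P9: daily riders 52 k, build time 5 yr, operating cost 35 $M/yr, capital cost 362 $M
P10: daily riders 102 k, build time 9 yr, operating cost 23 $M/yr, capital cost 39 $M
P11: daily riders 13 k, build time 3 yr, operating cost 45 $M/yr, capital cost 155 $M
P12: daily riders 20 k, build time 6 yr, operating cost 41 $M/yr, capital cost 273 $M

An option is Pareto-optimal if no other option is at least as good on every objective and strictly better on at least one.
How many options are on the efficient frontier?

9

P1: not dominated (best daily riders).
P2: not dominated.
P3: dominated by P6 (daily riders 59≥50, build time 5≤6, operating cost 16≤18, capital cost 174≤392).
P4: not dominated.
P5: not dominated.
P6: not dominated (best operating cost).
P7: not dominated.
P8: not dominated.
P9: dominated by P6 (daily riders 59≥52, build time 5≤5, operating cost 16≤35, capital cost 174≤362).
P10: not dominated (best capital cost).
P11: not dominated.
P12: dominated by P6 (daily riders 59≥20, build time 5≤6, operating cost 16≤41, capital cost 174≤273).
Pareto-optimal: P1, P2, P4, P5, P6, P7, P8, P10, P11 → 9.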